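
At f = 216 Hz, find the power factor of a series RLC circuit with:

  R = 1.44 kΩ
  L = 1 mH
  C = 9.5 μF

Step 1 — Angular frequency: ω = 2π·f = 2π·216 = 1357 rad/s.
Step 2 — Component impedances:
  R: Z = R = 1440 Ω
  L: Z = jωL = j·1357·0.001 = 0 + j1.357 Ω
  C: Z = 1/(jωC) = -j/(ω·C) = 0 - j77.56 Ω
Step 3 — Series combination: Z_total = R + L + C = 1440 - j76.2 Ω = 1442∠-3.0° Ω.
Step 4 — Power factor: PF = cos(φ) = Re(Z)/|Z| = 1440/1442 = 0.9986.
Step 5 — Type: Im(Z) = -76.2 ⇒ leading (phase φ = -3.0°).

PF = 0.9986 (leading, φ = -3.0°)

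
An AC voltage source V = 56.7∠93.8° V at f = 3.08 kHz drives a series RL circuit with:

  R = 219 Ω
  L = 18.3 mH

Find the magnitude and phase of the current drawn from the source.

Step 1 — Angular frequency: ω = 2π·f = 2π·3080 = 1.935e+04 rad/s.
Step 2 — Component impedances:
  R: Z = R = 219 Ω
  L: Z = jωL = j·1.935e+04·0.0183 = 0 + j354.1 Ω
Step 3 — Series combination: Z_total = R + L = 219 + j354.1 Ω = 416.4∠58.3° Ω.
Step 4 — Source phasor: V = 56.7∠93.8° V = -3.758 + j56.58 V.
Step 5 — Ohm's law: I = V / Z_total = (-3.758 + j56.58) / (219 + j354.1) = 0.1108 + j0.07914 A.
Step 6 — Convert to polar: |I| = 0.1362 A, ∠I = 35.5°.

I = 0.1362∠35.5° A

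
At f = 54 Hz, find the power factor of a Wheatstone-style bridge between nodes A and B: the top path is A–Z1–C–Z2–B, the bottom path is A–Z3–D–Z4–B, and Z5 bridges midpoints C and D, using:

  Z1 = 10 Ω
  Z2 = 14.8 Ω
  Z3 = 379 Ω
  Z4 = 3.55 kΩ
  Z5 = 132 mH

Step 1 — Angular frequency: ω = 2π·f = 2π·54 = 339.3 rad/s.
Step 2 — Component impedances:
  Z1: Z = R = 10 Ω
  Z2: Z = R = 14.8 Ω
  Z3: Z = R = 379 Ω
  Z4: Z = R = 3550 Ω
  Z5: Z = jωL = j·339.3·0.132 = 0 + j44.79 Ω
Step 3 — Bridge requires nodal analysis (the Z5 bridge couples midpoints C and D, so the two paths cannot be reduced to a simple series/parallel combination). Setting node B to ground and injecting 1 A at node A, the 3-node admittance system at A, C, D solves to V_A = Z_AB = 24.48 + j0.02048 Ω = 24.48∠0.0° Ω.
Step 4 — Power factor: PF = cos(φ) = Re(Z)/|Z| = 24.48/24.48 = 1.
Step 5 — Type: Im(Z) = 0.02048 ⇒ lagging (phase φ = 0.0°).

PF = 1 (lagging, φ = 0.0°)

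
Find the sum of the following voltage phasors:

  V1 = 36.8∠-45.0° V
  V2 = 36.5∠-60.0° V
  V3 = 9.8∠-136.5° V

Step 1 — Convert each phasor to rectangular form:
  V1 = 36.8·(cos(-45.0°) + j·sin(-45.0°)) = 26.02 - j26.02 V
  V2 = 36.5·(cos(-60.0°) + j·sin(-60.0°)) = 18.25 - j31.61 V
  V3 = 9.8·(cos(-136.5°) + j·sin(-136.5°)) = -7.109 - j6.746 V
Step 2 — Sum components: V_total = 37.16 - j64.38 V.
Step 3 — Convert to polar: |V_total| = 74.33 V, ∠V_total = -60.0°.

V_total = 74.33∠-60.0° V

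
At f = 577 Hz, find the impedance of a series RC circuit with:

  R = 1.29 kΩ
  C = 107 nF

Step 1 — Angular frequency: ω = 2π·f = 2π·577 = 3625 rad/s.
Step 2 — Component impedances:
  R: Z = R = 1290 Ω
  C: Z = 1/(jωC) = -j/(ω·C) = 0 - j2578 Ω
Step 3 — Series combination: Z_total = R + C = 1290 - j2578 Ω = 2883∠-63.4° Ω.

Z = 1290 - j2578 Ω = 2883∠-63.4° Ω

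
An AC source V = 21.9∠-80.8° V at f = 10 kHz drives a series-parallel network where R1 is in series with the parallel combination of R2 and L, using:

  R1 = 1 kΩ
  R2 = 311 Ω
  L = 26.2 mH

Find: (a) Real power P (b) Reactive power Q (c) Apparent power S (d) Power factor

Step 1 — Angular frequency: ω = 2π·f = 2π·1e+04 = 6.283e+04 rad/s.
Step 2 — Component impedances:
  R1: Z = R = 1000 Ω
  R2: Z = R = 311 Ω
  L: Z = jωL = j·6.283e+04·0.0262 = 0 + j1646 Ω
Step 3 — Parallel branch: R2 || L = 1/(1/R2 + 1/L) = 300.3 + j56.73 Ω.
Step 4 — Series with R1: Z_total = R1 + (R2 || L) = 1300 + j56.73 Ω = 1302∠2.5° Ω.
Step 5 — Source phasor: V = 21.9∠-80.8° V = 3.501 - j21.62 V.
Step 6 — Current: I = V / Z = 0.001964 - j0.01671 A = 0.01683∠-83.3° A.
Step 7 — Complex power: S = V·I* = 0.3681 + j0.01606 VA.
Step 8 — Real power: P = Re(S) = 0.3681 W.
Step 9 — Reactive power: Q = Im(S) = 0.01606 VAR.
Step 10 — Apparent power: |S| = 0.3685 VA.
Step 11 — Power factor: PF = P/|S| = 0.999 (lagging).

(a) P = 0.3681 W  (b) Q = 0.01606 VAR  (c) S = 0.3685 VA  (d) PF = 0.999 (lagging)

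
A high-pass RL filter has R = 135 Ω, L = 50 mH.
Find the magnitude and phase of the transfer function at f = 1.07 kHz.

Step 1 — Angular frequency: ω = 2π·1070 = 6723 rad/s.
Step 2 — Transfer function: H(jω) = jωL/(R + jωL).
Step 3 — Numerator jωL = j·336.2; denominator R + jωL = 135 + j336.2.
Step 4 — H = 0.8611 + j0.3458.
Step 5 — Magnitude: |H| = 0.928 (-0.6 dB); phase: φ = 21.9°.

|H| = 0.928 (-0.6 dB), φ = 21.9°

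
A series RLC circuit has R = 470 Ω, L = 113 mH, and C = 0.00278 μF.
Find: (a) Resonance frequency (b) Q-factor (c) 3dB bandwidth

Step 1 — Resonance: ω₀ = 1/√(LC) = 1/√(0.113·2.78e-09) = 5.642e+04 rad/s.
Step 2 — f₀ = ω₀/(2π) = 8980 Hz.
Step 3 — Series Q: Q = ω₀L/R = 5.642e+04·0.113/470 = 13.56.
Step 4 — Bandwidth: Δω = ω₀/Q = 4159 rad/s; BW = Δω/(2π) = 662 Hz.

(a) f₀ = 8980 Hz  (b) Q = 13.56  (c) BW = 662 Hz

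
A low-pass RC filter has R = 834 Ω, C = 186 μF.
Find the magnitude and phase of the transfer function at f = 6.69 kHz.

Step 1 — Angular frequency: ω = 2π·6690 = 4.203e+04 rad/s.
Step 2 — Transfer function: H(jω) = 1/(1 + jωRC).
Step 3 — Denominator: 1 + jωRC = 1 + j·4.203e+04·834·0.000186 = 1 + j6521.
Step 4 — H = 2.352e-08 - j0.0001534.
Step 5 — Magnitude: |H| = 0.0001534 (-76.3 dB); phase: φ = -90.0°.

|H| = 0.0001534 (-76.3 dB), φ = -90.0°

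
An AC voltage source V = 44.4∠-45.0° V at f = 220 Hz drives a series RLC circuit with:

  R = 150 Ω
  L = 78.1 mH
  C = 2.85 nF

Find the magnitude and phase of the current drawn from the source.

Step 1 — Angular frequency: ω = 2π·f = 2π·220 = 1382 rad/s.
Step 2 — Component impedances:
  R: Z = R = 150 Ω
  L: Z = jωL = j·1382·0.0781 = 0 + j108 Ω
  C: Z = 1/(jωC) = -j/(ω·C) = 0 - j2.538e+05 Ω
Step 3 — Series combination: Z_total = R + L + C = 150 - j2.537e+05 Ω = 2.537e+05∠-90.0° Ω.
Step 4 — Source phasor: V = 44.4∠-45.0° V = 31.4 - j31.4 V.
Step 5 — Ohm's law: I = V / Z_total = (31.4 - j31.4) / (150 - j2.537e+05) = 0.0001238 + j0.0001237 A.
Step 6 — Convert to polar: |I| = 0.000175 A, ∠I = 45.0°.

I = 0.000175∠45.0° A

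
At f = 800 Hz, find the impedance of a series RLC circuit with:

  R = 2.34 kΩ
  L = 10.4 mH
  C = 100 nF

Step 1 — Angular frequency: ω = 2π·f = 2π·800 = 5027 rad/s.
Step 2 — Component impedances:
  R: Z = R = 2340 Ω
  L: Z = jωL = j·5027·0.0104 = 0 + j52.28 Ω
  C: Z = 1/(jωC) = -j/(ω·C) = 0 - j1989 Ω
Step 3 — Series combination: Z_total = R + L + C = 2340 - j1937 Ω = 3038∠-39.6° Ω.

Z = 2340 - j1937 Ω = 3038∠-39.6° Ω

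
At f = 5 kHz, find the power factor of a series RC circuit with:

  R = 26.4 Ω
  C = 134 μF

Step 1 — Angular frequency: ω = 2π·f = 2π·5000 = 3.142e+04 rad/s.
Step 2 — Component impedances:
  R: Z = R = 26.4 Ω
  C: Z = 1/(jωC) = -j/(ω·C) = 0 - j0.2375 Ω
Step 3 — Series combination: Z_total = R + C = 26.4 - j0.2375 Ω = 26.4∠-0.5° Ω.
Step 4 — Power factor: PF = cos(φ) = Re(Z)/|Z| = 26.4/26.4 = 1.
Step 5 — Type: Im(Z) = -0.2375 ⇒ leading (phase φ = -0.5°).

PF = 1 (leading, φ = -0.5°)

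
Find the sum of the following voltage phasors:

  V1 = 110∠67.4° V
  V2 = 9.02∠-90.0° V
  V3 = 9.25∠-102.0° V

Step 1 — Convert each phasor to rectangular form:
  V1 = 110·(cos(67.4°) + j·sin(67.4°)) = 42.27 + j101.6 V
  V2 = 9.02·(cos(-90.0°) + j·sin(-90.0°)) = 0 - j9.02 V
  V3 = 9.25·(cos(-102.0°) + j·sin(-102.0°)) = -1.923 - j9.048 V
Step 2 — Sum components: V_total = 40.35 + j83.49 V.
Step 3 — Convert to polar: |V_total| = 92.72 V, ∠V_total = 64.2°.

V_total = 92.72∠64.2° V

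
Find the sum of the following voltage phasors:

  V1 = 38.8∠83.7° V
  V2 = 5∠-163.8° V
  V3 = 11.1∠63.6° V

Step 1 — Convert each phasor to rectangular form:
  V1 = 38.8·(cos(83.7°) + j·sin(83.7°)) = 4.258 + j38.57 V
  V2 = 5·(cos(-163.8°) + j·sin(-163.8°)) = -4.801 - j1.395 V
  V3 = 11.1·(cos(63.6°) + j·sin(63.6°)) = 4.935 + j9.942 V
Step 2 — Sum components: V_total = 4.392 + j47.11 V.
Step 3 — Convert to polar: |V_total| = 47.32 V, ∠V_total = 84.7°.

V_total = 47.32∠84.7° V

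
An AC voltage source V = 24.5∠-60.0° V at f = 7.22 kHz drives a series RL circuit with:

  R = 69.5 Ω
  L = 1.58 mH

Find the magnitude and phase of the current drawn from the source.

Step 1 — Angular frequency: ω = 2π·f = 2π·7220 = 4.536e+04 rad/s.
Step 2 — Component impedances:
  R: Z = R = 69.5 Ω
  L: Z = jωL = j·4.536e+04·0.00158 = 0 + j71.68 Ω
Step 3 — Series combination: Z_total = R + L = 69.5 + j71.68 Ω = 99.84∠45.9° Ω.
Step 4 — Source phasor: V = 24.5∠-60.0° V = 12.25 - j21.22 V.
Step 5 — Ohm's law: I = V / Z_total = (12.25 - j21.22) / (69.5 + j71.68) = -0.06716 - j0.236 A.
Step 6 — Convert to polar: |I| = 0.2454 A, ∠I = -105.9°.

I = 0.2454∠-105.9° A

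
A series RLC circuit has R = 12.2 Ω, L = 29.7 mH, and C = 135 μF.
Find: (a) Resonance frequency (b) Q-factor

Step 1 — Resonance condition Im(Z)=0 gives ω₀ = 1/√(LC).
Step 2 — ω₀ = 1/√(0.0297·0.000135) = 499.4 rad/s.
Step 3 — f₀ = ω₀/(2π) = 79.48 Hz.
Step 4 — Series Q: Q = ω₀L/R = 499.4·0.0297/12.2 = 1.216.

(a) f₀ = 79.48 Hz  (b) Q = 1.216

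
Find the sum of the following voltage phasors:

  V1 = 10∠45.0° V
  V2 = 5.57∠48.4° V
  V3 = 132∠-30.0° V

Step 1 — Convert each phasor to rectangular form:
  V1 = 10·(cos(45.0°) + j·sin(45.0°)) = 7.071 + j7.071 V
  V2 = 5.57·(cos(48.4°) + j·sin(48.4°)) = 3.698 + j4.165 V
  V3 = 132·(cos(-30.0°) + j·sin(-30.0°)) = 114.3 - j66 V
Step 2 — Sum components: V_total = 125.1 - j54.76 V.
Step 3 — Convert to polar: |V_total| = 136.5 V, ∠V_total = -23.6°.

V_total = 136.5∠-23.6° V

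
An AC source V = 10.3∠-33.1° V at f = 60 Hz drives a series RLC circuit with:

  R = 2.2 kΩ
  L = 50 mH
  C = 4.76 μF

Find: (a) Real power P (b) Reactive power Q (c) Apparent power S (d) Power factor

Step 1 — Angular frequency: ω = 2π·f = 2π·60 = 377 rad/s.
Step 2 — Component impedances:
  R: Z = R = 2200 Ω
  L: Z = jωL = j·377·0.05 = 0 + j18.85 Ω
  C: Z = 1/(jωC) = -j/(ω·C) = 0 - j557.3 Ω
Step 3 — Series combination: Z_total = R + L + C = 2200 - j538.4 Ω = 2265∠-13.8° Ω.
Step 4 — Source phasor: V = 10.3∠-33.1° V = 8.629 - j5.625 V.
Step 5 — Current: I = V / Z = 0.004291 - j0.001507 A = 0.004548∠-19.3° A.
Step 6 — Complex power: S = V·I* = 0.0455 - j0.01113 VA.
Step 7 — Real power: P = Re(S) = 0.0455 W.
Step 8 — Reactive power: Q = Im(S) = -0.01113 VAR.
Step 9 — Apparent power: |S| = 0.04684 VA.
Step 10 — Power factor: PF = P/|S| = 0.9713 (leading).

(a) P = 0.0455 W  (b) Q = -0.01113 VAR  (c) S = 0.04684 VA  (d) PF = 0.9713 (leading)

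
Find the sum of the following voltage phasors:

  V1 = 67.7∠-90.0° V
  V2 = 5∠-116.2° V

Step 1 — Convert each phasor to rectangular form:
  V1 = 67.7·(cos(-90.0°) + j·sin(-90.0°)) = 0 - j67.7 V
  V2 = 5·(cos(-116.2°) + j·sin(-116.2°)) = -2.208 - j4.486 V
Step 2 — Sum components: V_total = -2.208 - j72.19 V.
Step 3 — Convert to polar: |V_total| = 72.22 V, ∠V_total = -91.8°.

V_total = 72.22∠-91.8° V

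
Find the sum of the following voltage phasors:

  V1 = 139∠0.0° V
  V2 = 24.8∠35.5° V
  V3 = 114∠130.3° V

Step 1 — Convert each phasor to rectangular form:
  V1 = 139·(cos(0.0°) + j·sin(0.0°)) = 139 V
  V2 = 24.8·(cos(35.5°) + j·sin(35.5°)) = 20.19 + j14.4 V
  V3 = 114·(cos(130.3°) + j·sin(130.3°)) = -73.73 + j86.94 V
Step 2 — Sum components: V_total = 85.46 + j101.3 V.
Step 3 — Convert to polar: |V_total| = 132.6 V, ∠V_total = 49.9°.

V_total = 132.6∠49.9° V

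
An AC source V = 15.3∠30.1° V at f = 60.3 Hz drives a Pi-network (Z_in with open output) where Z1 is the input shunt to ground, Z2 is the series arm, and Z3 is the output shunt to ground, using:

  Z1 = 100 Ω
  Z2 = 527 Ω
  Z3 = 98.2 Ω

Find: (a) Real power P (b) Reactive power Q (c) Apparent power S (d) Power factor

Step 1 — Angular frequency: ω = 2π·f = 2π·60.3 = 378.9 rad/s.
Step 2 — Component impedances:
  Z1: Z = R = 100 Ω
  Z2: Z = R = 527 Ω
  Z3: Z = R = 98.2 Ω
Step 3 — With open output, the series arm Z2 and the output shunt Z3 appear in series to ground: Z2 + Z3 = 625.2 Ω.
Step 4 — Parallel with input shunt Z1: Z_in = Z1 || (Z2 + Z3) = 86.21 Ω = 86.21∠0.0° Ω.
Step 5 — Source phasor: V = 15.3∠30.1° V = 13.24 + j7.673 V.
Step 6 — Current: I = V / Z = 0.1535 + j0.089 A = 0.1775∠30.1° A.
Step 7 — Complex power: S = V·I* = 2.715 VA.
Step 8 — Real power: P = Re(S) = 2.715 W.
Step 9 — Reactive power: Q = Im(S) = 0 VAR.
Step 10 — Apparent power: |S| = 2.715 VA.
Step 11 — Power factor: PF = P/|S| = 1 (unity).

(a) P = 2.715 W  (b) Q = 0 VAR  (c) S = 2.715 VA  (d) PF = 1 (unity)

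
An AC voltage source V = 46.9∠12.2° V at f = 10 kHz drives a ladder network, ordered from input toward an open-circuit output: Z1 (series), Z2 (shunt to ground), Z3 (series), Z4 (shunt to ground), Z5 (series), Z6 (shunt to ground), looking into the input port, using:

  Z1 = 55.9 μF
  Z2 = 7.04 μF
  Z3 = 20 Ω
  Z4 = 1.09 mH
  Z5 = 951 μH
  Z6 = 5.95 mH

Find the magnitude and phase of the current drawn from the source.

Step 1 — Angular frequency: ω = 2π·f = 2π·1e+04 = 6.283e+04 rad/s.
Step 2 — Component impedances:
  Z1: Z = 1/(jωC) = -j/(ω·C) = 0 - j0.2847 Ω
  Z2: Z = 1/(jωC) = -j/(ω·C) = 0 - j2.261 Ω
  Z3: Z = R = 20 Ω
  Z4: Z = jωL = j·6.283e+04·0.00109 = 0 + j68.49 Ω
  Z5: Z = jωL = j·6.283e+04·0.000951 = 0 + j59.75 Ω
  Z6: Z = jωL = j·6.283e+04·0.00595 = 0 + j373.8 Ω
Step 3 — Ladder network (open output): work backward from the far end, alternating series and parallel combinations. Z_in = 0.02811 - j2.625 Ω = 2.626∠-89.4° Ω.
Step 4 — Source phasor: V = 46.9∠12.2° V = 45.84 + j9.911 V.
Step 5 — Ohm's law: I = V / Z_total = (45.84 + j9.911) / (0.02811 - j2.625) = -3.588 + j17.5 A.
Step 6 — Convert to polar: |I| = 17.86 A, ∠I = 101.6°.

I = 17.86∠101.6° A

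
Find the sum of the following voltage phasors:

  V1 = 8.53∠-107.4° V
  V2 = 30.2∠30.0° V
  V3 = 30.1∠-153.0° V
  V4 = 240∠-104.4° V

Step 1 — Convert each phasor to rectangular form:
  V1 = 8.53·(cos(-107.4°) + j·sin(-107.4°)) = -2.551 - j8.14 V
  V2 = 30.2·(cos(30.0°) + j·sin(30.0°)) = 26.15 + j15.1 V
  V3 = 30.1·(cos(-153.0°) + j·sin(-153.0°)) = -26.82 - j13.67 V
  V4 = 240·(cos(-104.4°) + j·sin(-104.4°)) = -59.69 - j232.5 V
Step 2 — Sum components: V_total = -62.9 - j239.2 V.
Step 3 — Convert to polar: |V_total| = 247.3 V, ∠V_total = -104.7°.

V_total = 247.3∠-104.7° V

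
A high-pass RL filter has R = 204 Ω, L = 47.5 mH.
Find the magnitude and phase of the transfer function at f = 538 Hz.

Step 1 — Angular frequency: ω = 2π·538 = 3380 rad/s.
Step 2 — Transfer function: H(jω) = jωL/(R + jωL).
Step 3 — Numerator jωL = j·160.6; denominator R + jωL = 204 + j160.6.
Step 4 — H = 0.3825 + j0.486.
Step 5 — Magnitude: |H| = 0.6185 (-4.2 dB); phase: φ = 51.8°.

|H| = 0.6185 (-4.2 dB), φ = 51.8°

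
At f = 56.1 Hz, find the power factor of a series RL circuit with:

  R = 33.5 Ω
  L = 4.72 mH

Step 1 — Angular frequency: ω = 2π·f = 2π·56.1 = 352.5 rad/s.
Step 2 — Component impedances:
  R: Z = R = 33.5 Ω
  L: Z = jωL = j·352.5·0.00472 = 0 + j1.664 Ω
Step 3 — Series combination: Z_total = R + L = 33.5 + j1.664 Ω = 33.54∠2.8° Ω.
Step 4 — Power factor: PF = cos(φ) = Re(Z)/|Z| = 33.5/33.54 = 0.9988.
Step 5 — Type: Im(Z) = 1.664 ⇒ lagging (phase φ = 2.8°).

PF = 0.9988 (lagging, φ = 2.8°)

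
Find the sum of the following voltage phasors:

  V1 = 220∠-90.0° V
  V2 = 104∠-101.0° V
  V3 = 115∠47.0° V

Step 1 — Convert each phasor to rectangular form:
  V1 = 220·(cos(-90.0°) + j·sin(-90.0°)) = 0 - j220 V
  V2 = 104·(cos(-101.0°) + j·sin(-101.0°)) = -19.84 - j102.1 V
  V3 = 115·(cos(47.0°) + j·sin(47.0°)) = 78.43 + j84.11 V
Step 2 — Sum components: V_total = 58.59 - j238 V.
Step 3 — Convert to polar: |V_total| = 245.1 V, ∠V_total = -76.2°.

V_total = 245.1∠-76.2° V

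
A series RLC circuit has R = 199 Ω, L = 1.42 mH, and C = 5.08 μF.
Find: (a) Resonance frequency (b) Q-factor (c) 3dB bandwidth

Step 1 — Resonance: ω₀ = 1/√(LC) = 1/√(0.00142·5.08e-06) = 1.177e+04 rad/s.
Step 2 — f₀ = ω₀/(2π) = 1874 Hz.
Step 3 — Series Q: Q = ω₀L/R = 1.177e+04·0.00142/199 = 0.08402.
Step 4 — Bandwidth: Δω = ω₀/Q = 1.401e+05 rad/s; BW = Δω/(2π) = 2.23e+04 Hz.

(a) f₀ = 1874 Hz  (b) Q = 0.08402  (c) BW = 2.23e+04 Hz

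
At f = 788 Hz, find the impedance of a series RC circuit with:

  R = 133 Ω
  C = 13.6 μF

Step 1 — Angular frequency: ω = 2π·f = 2π·788 = 4951 rad/s.
Step 2 — Component impedances:
  R: Z = R = 133 Ω
  C: Z = 1/(jωC) = -j/(ω·C) = 0 - j14.85 Ω
Step 3 — Series combination: Z_total = R + C = 133 - j14.85 Ω = 133.8∠-6.4° Ω.

Z = 133 - j14.85 Ω = 133.8∠-6.4° Ω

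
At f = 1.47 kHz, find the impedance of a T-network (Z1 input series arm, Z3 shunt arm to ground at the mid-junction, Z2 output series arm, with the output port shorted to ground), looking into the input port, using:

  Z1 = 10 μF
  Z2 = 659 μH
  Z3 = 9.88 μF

Step 1 — Angular frequency: ω = 2π·f = 2π·1470 = 9236 rad/s.
Step 2 — Component impedances:
  Z1: Z = 1/(jωC) = -j/(ω·C) = 0 - j10.83 Ω
  Z2: Z = jωL = j·9236·0.000659 = 0 + j6.087 Ω
  Z3: Z = 1/(jωC) = -j/(ω·C) = 0 - j10.96 Ω
Step 3 — With the output port shorted to ground, the output series arm Z2 runs from the junction to ground; the shunt arm Z3 also runs from the junction to ground. They appear in parallel: Z3 || Z2 = 0 + j13.69 Ω.
Step 4 — Series with input arm Z1: Z_in = Z1 + (Z3 || Z2) = 0 + j2.865 Ω = 2.865∠90.0° Ω.

Z = 0 + j2.865 Ω = 2.865∠90.0° Ω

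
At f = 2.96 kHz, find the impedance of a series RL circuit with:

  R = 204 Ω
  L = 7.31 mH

Step 1 — Angular frequency: ω = 2π·f = 2π·2960 = 1.86e+04 rad/s.
Step 2 — Component impedances:
  R: Z = R = 204 Ω
  L: Z = jωL = j·1.86e+04·0.00731 = 0 + j136 Ω
Step 3 — Series combination: Z_total = R + L = 204 + j136 Ω = 245.2∠33.7° Ω.

Z = 204 + j136 Ω = 245.2∠33.7° Ω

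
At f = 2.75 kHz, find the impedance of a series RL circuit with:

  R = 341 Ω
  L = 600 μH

Step 1 — Angular frequency: ω = 2π·f = 2π·2750 = 1.728e+04 rad/s.
Step 2 — Component impedances:
  R: Z = R = 341 Ω
  L: Z = jωL = j·1.728e+04·0.0006 = 0 + j10.37 Ω
Step 3 — Series combination: Z_total = R + L = 341 + j10.37 Ω = 341.2∠1.7° Ω.

Z = 341 + j10.37 Ω = 341.2∠1.7° Ω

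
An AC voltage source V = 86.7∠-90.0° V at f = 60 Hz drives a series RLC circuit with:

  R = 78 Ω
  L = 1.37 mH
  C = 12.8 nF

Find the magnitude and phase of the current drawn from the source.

Step 1 — Angular frequency: ω = 2π·f = 2π·60 = 377 rad/s.
Step 2 — Component impedances:
  R: Z = R = 78 Ω
  L: Z = jωL = j·377·0.00137 = 0 + j0.5165 Ω
  C: Z = 1/(jωC) = -j/(ω·C) = 0 - j2.072e+05 Ω
Step 3 — Series combination: Z_total = R + L + C = 78 - j2.072e+05 Ω = 2.072e+05∠-90.0° Ω.
Step 4 — Source phasor: V = 86.7∠-90.0° V = 0 - j86.7 V.
Step 5 — Ohm's law: I = V / Z_total = (0 - j86.7) / (78 - j2.072e+05) = 0.0004184 - j1.575e-07 A.
Step 6 — Convert to polar: |I| = 0.0004184 A, ∠I = -0.0°.

I = 0.0004184∠-0.0° A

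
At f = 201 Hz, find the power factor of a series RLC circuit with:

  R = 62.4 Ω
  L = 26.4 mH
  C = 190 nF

Step 1 — Angular frequency: ω = 2π·f = 2π·201 = 1263 rad/s.
Step 2 — Component impedances:
  R: Z = R = 62.4 Ω
  L: Z = jωL = j·1263·0.0264 = 0 + j33.34 Ω
  C: Z = 1/(jωC) = -j/(ω·C) = 0 - j4167 Ω
Step 3 — Series combination: Z_total = R + L + C = 62.4 - j4134 Ω = 4135∠-89.1° Ω.
Step 4 — Power factor: PF = cos(φ) = Re(Z)/|Z| = 62.4/4135 = 0.01509.
Step 5 — Type: Im(Z) = -4134 ⇒ leading (phase φ = -89.1°).

PF = 0.01509 (leading, φ = -89.1°)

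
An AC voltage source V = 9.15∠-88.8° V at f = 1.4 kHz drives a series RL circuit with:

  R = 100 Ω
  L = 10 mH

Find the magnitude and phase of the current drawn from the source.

Step 1 — Angular frequency: ω = 2π·f = 2π·1400 = 8796 rad/s.
Step 2 — Component impedances:
  R: Z = R = 100 Ω
  L: Z = jωL = j·8796·0.01 = 0 + j87.96 Ω
Step 3 — Series combination: Z_total = R + L = 100 + j87.96 Ω = 133.2∠41.3° Ω.
Step 4 — Source phasor: V = 9.15∠-88.8° V = 0.1916 - j9.148 V.
Step 5 — Ohm's law: I = V / Z_total = (0.1916 - j9.148) / (100 + j87.96) = -0.04429 - j0.05252 A.
Step 6 — Convert to polar: |I| = 0.0687 A, ∠I = -130.1°.

I = 0.0687∠-130.1° A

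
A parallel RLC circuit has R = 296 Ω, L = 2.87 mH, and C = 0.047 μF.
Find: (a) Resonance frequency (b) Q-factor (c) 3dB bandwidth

Step 1 — Resonance: ω₀ = 1/√(LC) = 1/√(0.00287·4.7e-08) = 8.61e+04 rad/s.
Step 2 — f₀ = ω₀/(2π) = 1.37e+04 Hz.
Step 3 — Parallel Q: Q = R/(ω₀L) = 296/(8.61e+04·0.00287) = 1.198.
Step 4 — Bandwidth: Δω = ω₀/Q = 7.188e+04 rad/s; BW = Δω/(2π) = 1.144e+04 Hz.

(a) f₀ = 1.37e+04 Hz  (b) Q = 1.198  (c) BW = 1.144e+04 Hz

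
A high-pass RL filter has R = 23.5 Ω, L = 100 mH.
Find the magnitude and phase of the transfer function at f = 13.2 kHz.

Step 1 — Angular frequency: ω = 2π·1.32e+04 = 8.294e+04 rad/s.
Step 2 — Transfer function: H(jω) = jωL/(R + jωL).
Step 3 — Numerator jωL = j·8294; denominator R + jωL = 23.5 + j8294.
Step 4 — H = 1 + j0.002833.
Step 5 — Magnitude: |H| = 1 (-0.0 dB); phase: φ = 0.2°.

|H| = 1 (-0.0 dB), φ = 0.2°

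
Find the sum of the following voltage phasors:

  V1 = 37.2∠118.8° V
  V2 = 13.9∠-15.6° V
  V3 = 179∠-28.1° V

Step 1 — Convert each phasor to rectangular form:
  V1 = 37.2·(cos(118.8°) + j·sin(118.8°)) = -17.92 + j32.6 V
  V2 = 13.9·(cos(-15.6°) + j·sin(-15.6°)) = 13.39 - j3.738 V
  V3 = 179·(cos(-28.1°) + j·sin(-28.1°)) = 157.9 - j84.31 V
Step 2 — Sum components: V_total = 153.4 - j55.45 V.
Step 3 — Convert to polar: |V_total| = 163.1 V, ∠V_total = -19.9°.

V_total = 163.1∠-19.9° V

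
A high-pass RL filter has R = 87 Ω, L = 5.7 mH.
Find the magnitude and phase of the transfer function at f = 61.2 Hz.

Step 1 — Angular frequency: ω = 2π·61.2 = 384.5 rad/s.
Step 2 — Transfer function: H(jω) = jωL/(R + jωL).
Step 3 — Numerator jωL = j·2.192; denominator R + jωL = 87 + j2.192.
Step 4 — H = 0.0006343 + j0.02518.
Step 5 — Magnitude: |H| = 0.02519 (-32.0 dB); phase: φ = 88.6°.

|H| = 0.02519 (-32.0 dB), φ = 88.6°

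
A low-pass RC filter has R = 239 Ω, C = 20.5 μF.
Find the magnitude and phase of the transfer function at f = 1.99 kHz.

Step 1 — Angular frequency: ω = 2π·1990 = 1.25e+04 rad/s.
Step 2 — Transfer function: H(jω) = 1/(1 + jωRC).
Step 3 — Denominator: 1 + jωRC = 1 + j·1.25e+04·239·2.05e-05 = 1 + j61.26.
Step 4 — H = 0.0002664 - j0.01632.
Step 5 — Magnitude: |H| = 0.01632 (-35.7 dB); phase: φ = -89.1°.

|H| = 0.01632 (-35.7 dB), φ = -89.1°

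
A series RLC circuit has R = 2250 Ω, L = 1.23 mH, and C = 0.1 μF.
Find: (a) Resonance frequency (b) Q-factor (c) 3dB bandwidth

Step 1 — Resonance condition Im(Z)=0 gives ω₀ = 1/√(LC).
Step 2 — ω₀ = 1/√(0.00123·1e-07) = 9.017e+04 rad/s.
Step 3 — f₀ = ω₀/(2π) = 1.435e+04 Hz.
Step 4 — Series Q: Q = ω₀L/R = 9.017e+04·0.00123/2250 = 0.04929.
Step 5 — 3dB bandwidth: Δω = ω₀/Q = 1.829e+06 rad/s; BW = Δω/(2π) = 2.911e+05 Hz.

(a) f₀ = 1.435e+04 Hz  (b) Q = 0.04929  (c) BW = 2.911e+05 Hz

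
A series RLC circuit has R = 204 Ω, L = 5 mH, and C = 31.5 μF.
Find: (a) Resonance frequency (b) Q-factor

Step 1 — Resonance condition Im(Z)=0 gives ω₀ = 1/√(LC).
Step 2 — ω₀ = 1/√(0.005·3.15e-05) = 2520 rad/s.
Step 3 — f₀ = ω₀/(2π) = 401 Hz.
Step 4 — Series Q: Q = ω₀L/R = 2520·0.005/204 = 0.06176.

(a) f₀ = 401 Hz  (b) Q = 0.06176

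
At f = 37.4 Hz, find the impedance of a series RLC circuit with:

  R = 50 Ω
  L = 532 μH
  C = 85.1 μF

Step 1 — Angular frequency: ω = 2π·f = 2π·37.4 = 235 rad/s.
Step 2 — Component impedances:
  R: Z = R = 50 Ω
  L: Z = jωL = j·235·0.000532 = 0 + j0.125 Ω
  C: Z = 1/(jωC) = -j/(ω·C) = 0 - j50.01 Ω
Step 3 — Series combination: Z_total = R + L + C = 50 - j49.88 Ω = 70.63∠-44.9° Ω.

Z = 50 - j49.88 Ω = 70.63∠-44.9° Ω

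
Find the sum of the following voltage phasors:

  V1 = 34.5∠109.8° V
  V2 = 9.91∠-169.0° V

Step 1 — Convert each phasor to rectangular form:
  V1 = 34.5·(cos(109.8°) + j·sin(109.8°)) = -11.69 + j32.46 V
  V2 = 9.91·(cos(-169.0°) + j·sin(-169.0°)) = -9.728 - j1.891 V
Step 2 — Sum components: V_total = -21.41 + j30.57 V.
Step 3 — Convert to polar: |V_total| = 37.32 V, ∠V_total = 125.0°.

V_total = 37.32∠125.0° V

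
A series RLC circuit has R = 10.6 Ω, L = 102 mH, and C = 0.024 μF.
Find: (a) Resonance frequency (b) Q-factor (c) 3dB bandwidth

Step 1 — Resonance: ω₀ = 1/√(LC) = 1/√(0.102·2.4e-08) = 2.021e+04 rad/s.
Step 2 — f₀ = ω₀/(2π) = 3217 Hz.
Step 3 — Series Q: Q = ω₀L/R = 2.021e+04·0.102/10.6 = 194.5.
Step 4 — Bandwidth: Δω = ω₀/Q = 103.9 rad/s; BW = Δω/(2π) = 16.54 Hz.

(a) f₀ = 3217 Hz  (b) Q = 194.5  (c) BW = 16.54 Hz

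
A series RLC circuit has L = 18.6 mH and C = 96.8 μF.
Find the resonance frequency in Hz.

Step 1 — Resonance condition Im(Z)=0 gives ω₀ = 1/√(LC).
Step 2 — ω₀ = 1/√(0.0186·9.68e-05) = 745.3 rad/s.
Step 3 — f₀ = ω₀/(2π) = 118.6 Hz.

f₀ = 118.6 Hz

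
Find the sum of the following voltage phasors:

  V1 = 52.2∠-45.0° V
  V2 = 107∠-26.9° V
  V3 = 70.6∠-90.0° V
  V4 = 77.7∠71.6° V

Step 1 — Convert each phasor to rectangular form:
  V1 = 52.2·(cos(-45.0°) + j·sin(-45.0°)) = 36.91 - j36.91 V
  V2 = 107·(cos(-26.9°) + j·sin(-26.9°)) = 95.42 - j48.41 V
  V3 = 70.6·(cos(-90.0°) + j·sin(-90.0°)) = 0 - j70.6 V
  V4 = 77.7·(cos(71.6°) + j·sin(71.6°)) = 24.53 + j73.73 V
Step 2 — Sum components: V_total = 156.9 - j82.19 V.
Step 3 — Convert to polar: |V_total| = 177.1 V, ∠V_total = -27.7°.

V_total = 177.1∠-27.7° V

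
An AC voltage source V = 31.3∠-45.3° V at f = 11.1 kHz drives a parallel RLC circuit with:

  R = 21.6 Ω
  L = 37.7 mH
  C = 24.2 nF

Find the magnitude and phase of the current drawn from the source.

Step 1 — Angular frequency: ω = 2π·f = 2π·1.11e+04 = 6.974e+04 rad/s.
Step 2 — Component impedances:
  R: Z = R = 21.6 Ω
  L: Z = jωL = j·6.974e+04·0.0377 = 0 + j2629 Ω
  C: Z = 1/(jωC) = -j/(ω·C) = 0 - j592.5 Ω
Step 3 — Parallel combination: 1/Z_total = 1/R + 1/L + 1/C; Z_total = 21.58 - j0.6095 Ω = 21.59∠-1.6° Ω.
Step 4 — Source phasor: V = 31.3∠-45.3° V = 22.02 - j22.25 V.
Step 5 — Ohm's law: I = V / Z_total = (22.02 - j22.25) / (21.58 - j0.6095) = 1.048 - j1.001 A.
Step 6 — Convert to polar: |I| = 1.45 A, ∠I = -43.7°.

I = 1.45∠-43.7° A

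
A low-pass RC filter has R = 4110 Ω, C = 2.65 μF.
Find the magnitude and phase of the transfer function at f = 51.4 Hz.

Step 1 — Angular frequency: ω = 2π·51.4 = 323 rad/s.
Step 2 — Transfer function: H(jω) = 1/(1 + jωRC).
Step 3 — Denominator: 1 + jωRC = 1 + j·323·4110·2.65e-06 = 1 + j3.517.
Step 4 — H = 0.07478 - j0.263.
Step 5 — Magnitude: |H| = 0.2735 (-11.3 dB); phase: φ = -74.1°.

|H| = 0.2735 (-11.3 dB), φ = -74.1°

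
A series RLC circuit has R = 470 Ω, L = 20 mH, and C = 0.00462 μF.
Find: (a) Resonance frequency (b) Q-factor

Step 1 — Resonance condition Im(Z)=0 gives ω₀ = 1/√(LC).
Step 2 — ω₀ = 1/√(0.02·4.62e-09) = 1.04e+05 rad/s.
Step 3 — f₀ = ω₀/(2π) = 1.656e+04 Hz.
Step 4 — Series Q: Q = ω₀L/R = 1.04e+05·0.02/470 = 4.427.

(a) f₀ = 1.656e+04 Hz  (b) Q = 4.427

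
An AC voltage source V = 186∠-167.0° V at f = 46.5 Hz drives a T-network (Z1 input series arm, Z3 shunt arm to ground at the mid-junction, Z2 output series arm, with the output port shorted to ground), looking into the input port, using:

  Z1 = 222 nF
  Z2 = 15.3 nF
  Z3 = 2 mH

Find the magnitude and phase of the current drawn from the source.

Step 1 — Angular frequency: ω = 2π·f = 2π·46.5 = 292.2 rad/s.
Step 2 — Component impedances:
  Z1: Z = 1/(jωC) = -j/(ω·C) = 0 - j1.542e+04 Ω
  Z2: Z = 1/(jωC) = -j/(ω·C) = 0 - j2.237e+05 Ω
  Z3: Z = jωL = j·292.2·0.002 = 0 + j0.5843 Ω
Step 3 — With the output port shorted to ground, the output series arm Z2 runs from the junction to ground; the shunt arm Z3 also runs from the junction to ground. They appear in parallel: Z3 || Z2 = 0 + j0.5843 Ω.
Step 4 — Series with input arm Z1: Z_in = Z1 + (Z3 || Z2) = 0 - j1.542e+04 Ω = 1.542e+04∠-90.0° Ω.
Step 5 — Source phasor: V = 186∠-167.0° V = -181.2 - j41.84 V.
Step 6 — Ohm's law: I = V / Z_total = (-181.2 - j41.84) / (0 - j1.542e+04) = 0.002714 - j0.01176 A.
Step 7 — Convert to polar: |I| = 0.01206 A, ∠I = -77.0°.

I = 0.01206∠-77.0° A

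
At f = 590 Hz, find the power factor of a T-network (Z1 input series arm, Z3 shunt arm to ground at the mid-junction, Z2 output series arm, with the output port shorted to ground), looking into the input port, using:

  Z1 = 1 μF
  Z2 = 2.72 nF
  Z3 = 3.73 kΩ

Step 1 — Angular frequency: ω = 2π·f = 2π·590 = 3707 rad/s.
Step 2 — Component impedances:
  Z1: Z = 1/(jωC) = -j/(ω·C) = 0 - j269.8 Ω
  Z2: Z = 1/(jωC) = -j/(ω·C) = 0 - j9.917e+04 Ω
  Z3: Z = R = 3730 Ω
Step 3 — With the output port shorted to ground, the output series arm Z2 runs from the junction to ground; the shunt arm Z3 also runs from the junction to ground. They appear in parallel: Z3 || Z2 = 3725 - j140.1 Ω.
Step 4 — Series with input arm Z1: Z_in = Z1 + (Z3 || Z2) = 3725 - j409.8 Ω = 3747∠-6.3° Ω.
Step 5 — Power factor: PF = cos(φ) = Re(Z)/|Z| = 3724.7/3747.2 = 0.994.
Step 6 — Type: Im(Z) = -409.8 ⇒ leading (phase φ = -6.3°).

PF = 0.994 (leading, φ = -6.3°)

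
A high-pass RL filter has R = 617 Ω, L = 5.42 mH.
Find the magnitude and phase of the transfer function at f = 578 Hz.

Step 1 — Angular frequency: ω = 2π·578 = 3632 rad/s.
Step 2 — Transfer function: H(jω) = jωL/(R + jωL).
Step 3 — Numerator jωL = j·19.68; denominator R + jωL = 617 + j19.68.
Step 4 — H = 0.001017 + j0.03187.
Step 5 — Magnitude: |H| = 0.03189 (-29.9 dB); phase: φ = 88.2°.

|H| = 0.03189 (-29.9 dB), φ = 88.2°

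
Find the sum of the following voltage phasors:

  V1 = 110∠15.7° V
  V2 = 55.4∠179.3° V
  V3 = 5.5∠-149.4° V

Step 1 — Convert each phasor to rectangular form:
  V1 = 110·(cos(15.7°) + j·sin(15.7°)) = 105.9 + j29.77 V
  V2 = 55.4·(cos(179.3°) + j·sin(179.3°)) = -55.4 + j0.6768 V
  V3 = 5.5·(cos(-149.4°) + j·sin(-149.4°)) = -4.734 - j2.8 V
Step 2 — Sum components: V_total = 45.77 + j27.64 V.
Step 3 — Convert to polar: |V_total| = 53.47 V, ∠V_total = 31.1°.

V_total = 53.47∠31.1° V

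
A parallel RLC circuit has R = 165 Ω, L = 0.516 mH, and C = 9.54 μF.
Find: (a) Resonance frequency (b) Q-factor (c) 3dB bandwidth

Step 1 — Resonance: ω₀ = 1/√(LC) = 1/√(0.000516·9.54e-06) = 1.425e+04 rad/s.
Step 2 — f₀ = ω₀/(2π) = 2268 Hz.
Step 3 — Parallel Q: Q = R/(ω₀L) = 165/(1.425e+04·0.000516) = 22.44.
Step 4 — Bandwidth: Δω = ω₀/Q = 635.3 rad/s; BW = Δω/(2π) = 101.1 Hz.

(a) f₀ = 2268 Hz  (b) Q = 22.44  (c) BW = 101.1 Hz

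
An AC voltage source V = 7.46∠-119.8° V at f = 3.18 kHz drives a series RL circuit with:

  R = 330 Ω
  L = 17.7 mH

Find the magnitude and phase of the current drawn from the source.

Step 1 — Angular frequency: ω = 2π·f = 2π·3180 = 1.998e+04 rad/s.
Step 2 — Component impedances:
  R: Z = R = 330 Ω
  L: Z = jωL = j·1.998e+04·0.0177 = 0 + j353.7 Ω
Step 3 — Series combination: Z_total = R + L = 330 + j353.7 Ω = 483.7∠47.0° Ω.
Step 4 — Source phasor: V = 7.46∠-119.8° V = -3.707 - j6.474 V.
Step 5 — Ohm's law: I = V / Z_total = (-3.707 - j6.474) / (330 + j353.7) = -0.01501 - j0.003527 A.
Step 6 — Convert to polar: |I| = 0.01542 A, ∠I = -166.8°.

I = 0.01542∠-166.8° A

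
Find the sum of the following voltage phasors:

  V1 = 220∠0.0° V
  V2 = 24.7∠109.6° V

Step 1 — Convert each phasor to rectangular form:
  V1 = 220·(cos(0.0°) + j·sin(0.0°)) = 220 V
  V2 = 24.7·(cos(109.6°) + j·sin(109.6°)) = -8.286 + j23.27 V
Step 2 — Sum components: V_total = 211.7 + j23.27 V.
Step 3 — Convert to polar: |V_total| = 213 V, ∠V_total = 6.3°.

V_total = 213∠6.3° V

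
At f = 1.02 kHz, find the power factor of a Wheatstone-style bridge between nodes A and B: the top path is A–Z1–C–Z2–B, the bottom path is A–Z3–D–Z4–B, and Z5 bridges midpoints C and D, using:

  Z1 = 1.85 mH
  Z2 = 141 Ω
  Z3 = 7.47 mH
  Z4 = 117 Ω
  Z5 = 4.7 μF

Step 1 — Angular frequency: ω = 2π·f = 2π·1020 = 6409 rad/s.
Step 2 — Component impedances:
  Z1: Z = jωL = j·6409·0.00185 = 0 + j11.86 Ω
  Z2: Z = R = 141 Ω
  Z3: Z = jωL = j·6409·0.00747 = 0 + j47.87 Ω
  Z4: Z = R = 117 Ω
  Z5: Z = 1/(jωC) = -j/(ω·C) = 0 - j33.2 Ω
Step 3 — Bridge requires nodal analysis (the Z5 bridge couples midpoints C and D, so the two paths cannot be reduced to a simple series/parallel combination). Setting node B to ground and injecting 1 A at node A, the 3-node admittance system at A, C, D solves to V_A = Z_AB = 66.36 + j1.152 Ω = 66.37∠1.0° Ω.
Step 4 — Power factor: PF = cos(φ) = Re(Z)/|Z| = 66.36/66.37 = 0.9998.
Step 5 — Type: Im(Z) = 1.152 ⇒ lagging (phase φ = 1.0°).

PF = 0.9998 (lagging, φ = 1.0°)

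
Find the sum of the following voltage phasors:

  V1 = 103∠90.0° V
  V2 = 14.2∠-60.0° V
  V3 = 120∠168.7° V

Step 1 — Convert each phasor to rectangular form:
  V1 = 103·(cos(90.0°) + j·sin(90.0°)) = 0 + j103 V
  V2 = 14.2·(cos(-60.0°) + j·sin(-60.0°)) = 7.1 - j12.3 V
  V3 = 120·(cos(168.7°) + j·sin(168.7°)) = -117.7 + j23.51 V
Step 2 — Sum components: V_total = -110.6 + j114.2 V.
Step 3 — Convert to polar: |V_total| = 159 V, ∠V_total = 134.1°.

V_total = 159∠134.1° V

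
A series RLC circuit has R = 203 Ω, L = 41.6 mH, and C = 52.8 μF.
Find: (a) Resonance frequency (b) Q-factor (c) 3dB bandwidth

Step 1 — Resonance: ω₀ = 1/√(LC) = 1/√(0.0416·5.28e-05) = 674.7 rad/s.
Step 2 — f₀ = ω₀/(2π) = 107.4 Hz.
Step 3 — Series Q: Q = ω₀L/R = 674.7·0.0416/203 = 0.1383.
Step 4 — Bandwidth: Δω = ω₀/Q = 4880 rad/s; BW = Δω/(2π) = 776.6 Hz.

(a) f₀ = 107.4 Hz  (b) Q = 0.1383  (c) BW = 776.6 Hz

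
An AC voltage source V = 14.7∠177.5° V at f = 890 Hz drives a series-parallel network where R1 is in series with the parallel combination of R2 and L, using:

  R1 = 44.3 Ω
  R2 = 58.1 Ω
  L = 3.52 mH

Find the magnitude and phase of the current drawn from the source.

Step 1 — Angular frequency: ω = 2π·f = 2π·890 = 5592 rad/s.
Step 2 — Component impedances:
  R1: Z = R = 44.3 Ω
  R2: Z = R = 58.1 Ω
  L: Z = jωL = j·5592·0.00352 = 0 + j19.68 Ω
Step 3 — Parallel branch: R2 || L = 1/(1/R2 + 1/L) = 5.982 + j17.66 Ω.
Step 4 — Series with R1: Z_total = R1 + (R2 || L) = 50.28 + j17.66 Ω = 53.29∠19.3° Ω.
Step 5 — Source phasor: V = 14.7∠177.5° V = -14.69 + j0.6412 V.
Step 6 — Ohm's law: I = V / Z_total = (-14.69 + j0.6412) / (50.28 + j17.66) = -0.256 + j0.1027 A.
Step 7 — Convert to polar: |I| = 0.2758 A, ∠I = 158.2°.

I = 0.2758∠158.2° A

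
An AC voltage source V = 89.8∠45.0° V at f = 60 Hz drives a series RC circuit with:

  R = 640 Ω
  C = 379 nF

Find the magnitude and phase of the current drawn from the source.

Step 1 — Angular frequency: ω = 2π·f = 2π·60 = 377 rad/s.
Step 2 — Component impedances:
  R: Z = R = 640 Ω
  C: Z = 1/(jωC) = -j/(ω·C) = 0 - j6999 Ω
Step 3 — Series combination: Z_total = R + C = 640 - j6999 Ω = 7028∠-84.8° Ω.
Step 4 — Source phasor: V = 89.8∠45.0° V = 63.5 + j63.5 V.
Step 5 — Ohm's law: I = V / Z_total = (63.5 + j63.5) / (640 - j6999) = -0.008175 + j0.00982 A.
Step 6 — Convert to polar: |I| = 0.01278 A, ∠I = 129.8°.

I = 0.01278∠129.8° A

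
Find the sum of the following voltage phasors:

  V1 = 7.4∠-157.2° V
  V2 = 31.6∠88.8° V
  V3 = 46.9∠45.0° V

Step 1 — Convert each phasor to rectangular form:
  V1 = 7.4·(cos(-157.2°) + j·sin(-157.2°)) = -6.822 - j2.868 V
  V2 = 31.6·(cos(88.8°) + j·sin(88.8°)) = 0.6618 + j31.59 V
  V3 = 46.9·(cos(45.0°) + j·sin(45.0°)) = 33.16 + j33.16 V
Step 2 — Sum components: V_total = 27 + j61.89 V.
Step 3 — Convert to polar: |V_total| = 67.52 V, ∠V_total = 66.4°.

V_total = 67.52∠66.4° V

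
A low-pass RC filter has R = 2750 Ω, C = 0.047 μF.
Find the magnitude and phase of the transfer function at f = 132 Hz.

Step 1 — Angular frequency: ω = 2π·132 = 829.4 rad/s.
Step 2 — Transfer function: H(jω) = 1/(1 + jωRC).
Step 3 — Denominator: 1 + jωRC = 1 + j·829.4·2750·4.7e-08 = 1 + j0.1072.
Step 4 — H = 0.9886 - j0.106.
Step 5 — Magnitude: |H| = 0.9943 (-0.0 dB); phase: φ = -6.1°.

|H| = 0.9943 (-0.0 dB), φ = -6.1°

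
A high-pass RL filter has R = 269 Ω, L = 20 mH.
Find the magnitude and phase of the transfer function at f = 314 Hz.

Step 1 — Angular frequency: ω = 2π·314 = 1973 rad/s.
Step 2 — Transfer function: H(jω) = jωL/(R + jωL).
Step 3 — Numerator jωL = j·39.46; denominator R + jωL = 269 + j39.46.
Step 4 — H = 0.02106 + j0.1436.
Step 5 — Magnitude: |H| = 0.1451 (-16.8 dB); phase: φ = 81.7°.

|H| = 0.1451 (-16.8 dB), φ = 81.7°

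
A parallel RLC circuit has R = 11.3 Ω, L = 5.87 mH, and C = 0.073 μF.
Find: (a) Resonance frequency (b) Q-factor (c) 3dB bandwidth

Step 1 — Resonance: ω₀ = 1/√(LC) = 1/√(0.00587·7.3e-08) = 4.831e+04 rad/s.
Step 2 — f₀ = ω₀/(2π) = 7688 Hz.
Step 3 — Parallel Q: Q = R/(ω₀L) = 11.3/(4.831e+04·0.00587) = 0.03985.
Step 4 — Bandwidth: Δω = ω₀/Q = 1.212e+06 rad/s; BW = Δω/(2π) = 1.929e+05 Hz.

(a) f₀ = 7688 Hz  (b) Q = 0.03985  (c) BW = 1.929e+05 Hz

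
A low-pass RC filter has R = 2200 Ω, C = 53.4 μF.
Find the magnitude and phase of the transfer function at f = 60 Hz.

Step 1 — Angular frequency: ω = 2π·60 = 377 rad/s.
Step 2 — Transfer function: H(jω) = 1/(1 + jωRC).
Step 3 — Denominator: 1 + jωRC = 1 + j·377·2200·5.34e-05 = 1 + j44.29.
Step 4 — H = 0.0005096 - j0.02257.
Step 5 — Magnitude: |H| = 0.02257 (-32.9 dB); phase: φ = -88.7°.

|H| = 0.02257 (-32.9 dB), φ = -88.7°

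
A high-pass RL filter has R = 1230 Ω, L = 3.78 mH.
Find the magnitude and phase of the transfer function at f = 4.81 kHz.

Step 1 — Angular frequency: ω = 2π·4810 = 3.022e+04 rad/s.
Step 2 — Transfer function: H(jω) = jωL/(R + jωL).
Step 3 — Numerator jωL = j·114.2; denominator R + jωL = 1230 + j114.2.
Step 4 — H = 0.008552 + j0.09208.
Step 5 — Magnitude: |H| = 0.09248 (-20.7 dB); phase: φ = 84.7°.

|H| = 0.09248 (-20.7 dB), φ = 84.7°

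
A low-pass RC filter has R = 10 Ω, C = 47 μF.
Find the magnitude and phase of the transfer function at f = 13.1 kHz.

Step 1 — Angular frequency: ω = 2π·1.31e+04 = 8.231e+04 rad/s.
Step 2 — Transfer function: H(jω) = 1/(1 + jωRC).
Step 3 — Denominator: 1 + jωRC = 1 + j·8.231e+04·10·4.7e-05 = 1 + j38.69.
Step 4 — H = 0.0006677 - j0.02583.
Step 5 — Magnitude: |H| = 0.02584 (-31.8 dB); phase: φ = -88.5°.

|H| = 0.02584 (-31.8 dB), φ = -88.5°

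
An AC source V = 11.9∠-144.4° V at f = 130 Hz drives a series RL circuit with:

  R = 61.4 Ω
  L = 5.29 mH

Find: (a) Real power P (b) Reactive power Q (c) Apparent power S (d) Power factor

Step 1 — Angular frequency: ω = 2π·f = 2π·130 = 816.8 rad/s.
Step 2 — Component impedances:
  R: Z = R = 61.4 Ω
  L: Z = jωL = j·816.8·0.00529 = 0 + j4.321 Ω
Step 3 — Series combination: Z_total = R + L = 61.4 + j4.321 Ω = 61.55∠4.0° Ω.
Step 4 — Source phasor: V = 11.9∠-144.4° V = -9.676 - j6.927 V.
Step 5 — Current: I = V / Z = -0.1647 - j0.1012 A = 0.1933∠-148.4° A.
Step 6 — Complex power: S = V·I* = 2.295 + j0.1615 VA.
Step 7 — Real power: P = Re(S) = 2.295 W.
Step 8 — Reactive power: Q = Im(S) = 0.1615 VAR.
Step 9 — Apparent power: |S| = 2.301 VA.
Step 10 — Power factor: PF = P/|S| = 0.9975 (lagging).

(a) P = 2.295 W  (b) Q = 0.1615 VAR  (c) S = 2.301 VA  (d) PF = 0.9975 (lagging)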